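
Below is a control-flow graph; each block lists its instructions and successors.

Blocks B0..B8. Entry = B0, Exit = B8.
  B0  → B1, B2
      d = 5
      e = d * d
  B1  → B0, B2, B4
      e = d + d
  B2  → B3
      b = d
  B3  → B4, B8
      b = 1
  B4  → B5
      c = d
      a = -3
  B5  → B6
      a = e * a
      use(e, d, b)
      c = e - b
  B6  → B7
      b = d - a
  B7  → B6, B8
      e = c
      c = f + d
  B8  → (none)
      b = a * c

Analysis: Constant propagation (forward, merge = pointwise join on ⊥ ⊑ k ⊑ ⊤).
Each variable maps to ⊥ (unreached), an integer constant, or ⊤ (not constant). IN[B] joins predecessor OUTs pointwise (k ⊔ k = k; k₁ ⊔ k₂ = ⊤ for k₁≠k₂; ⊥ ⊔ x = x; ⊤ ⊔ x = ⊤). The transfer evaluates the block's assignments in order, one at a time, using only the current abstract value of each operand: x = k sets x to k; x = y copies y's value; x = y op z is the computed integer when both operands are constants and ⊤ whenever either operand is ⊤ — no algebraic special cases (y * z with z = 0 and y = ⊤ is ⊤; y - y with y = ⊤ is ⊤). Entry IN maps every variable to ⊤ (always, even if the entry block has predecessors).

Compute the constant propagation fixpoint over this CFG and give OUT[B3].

Answer: {a: ⊤, b: 1, c: ⊤, d: 5, e: ⊤, f: ⊤}

Working:
Fixpoint table:
  B0:  IN=(all ⊤)  OUT={d:5, e:25; rest ⊤}
  B1:  IN={d:5, e:25; rest ⊤}  OUT={d:5, e:10; rest ⊤}
  B2:  IN={d:5; rest ⊤}  OUT={b:5, d:5; rest ⊤}
  B3:  IN={b:5, d:5; rest ⊤}  OUT={b:1, d:5; rest ⊤}
  B4:  IN={d:5; rest ⊤}  OUT={a:-3, c:5, d:5; rest ⊤}
  B5:  IN={a:-3, c:5, d:5; rest ⊤}  OUT={d:5; rest ⊤}
  B6:  IN={d:5; rest ⊤}  OUT={d:5; rest ⊤}
  B7:  IN={d:5; rest ⊤}  OUT={d:5; rest ⊤}
  B8:  IN={d:5; rest ⊤}  OUT={d:5; rest ⊤}

Merge at B3: IN[B3] = OUT[B2] = {a: ⊤, b: 5, c: ⊤, d: 5, e: ⊤, f: ⊤}
Applying B3's transfer function to that IN value gives OUT[B3] (row B3 above).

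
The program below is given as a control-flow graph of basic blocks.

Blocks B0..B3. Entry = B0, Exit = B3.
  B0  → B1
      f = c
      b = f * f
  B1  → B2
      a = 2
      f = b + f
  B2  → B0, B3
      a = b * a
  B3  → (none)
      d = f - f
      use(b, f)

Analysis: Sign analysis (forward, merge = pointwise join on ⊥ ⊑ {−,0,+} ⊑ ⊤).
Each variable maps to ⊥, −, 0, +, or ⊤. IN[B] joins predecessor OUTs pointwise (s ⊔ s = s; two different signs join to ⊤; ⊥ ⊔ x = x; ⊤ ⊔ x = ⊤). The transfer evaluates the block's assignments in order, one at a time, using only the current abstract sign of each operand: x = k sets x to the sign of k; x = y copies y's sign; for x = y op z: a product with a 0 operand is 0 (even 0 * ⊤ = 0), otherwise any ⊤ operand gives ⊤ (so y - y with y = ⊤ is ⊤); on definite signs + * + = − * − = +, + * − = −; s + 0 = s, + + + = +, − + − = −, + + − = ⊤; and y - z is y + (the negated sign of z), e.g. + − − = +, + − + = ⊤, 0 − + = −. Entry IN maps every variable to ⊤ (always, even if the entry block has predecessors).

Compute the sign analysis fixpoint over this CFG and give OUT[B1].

Fixpoint table:
  B0: | IN=(all ⊤) | OUT=(all ⊤)
  B1: | IN=(all ⊤) | OUT={a:+; rest ⊤}
  B2: | IN={a:+; rest ⊤} | OUT=(all ⊤)
  B3: | IN=(all ⊤) | OUT=(all ⊤)

Merge at B1: IN[B1] = OUT[B0] = {a: ⊤, b: ⊤, c: ⊤, d: ⊤, e: ⊤, f: ⊤}
Applying B1's transfer function to that IN value gives OUT[B1] (row B1 above).

Answer: {a: +, b: ⊤, c: ⊤, d: ⊤, e: ⊤, f: ⊤}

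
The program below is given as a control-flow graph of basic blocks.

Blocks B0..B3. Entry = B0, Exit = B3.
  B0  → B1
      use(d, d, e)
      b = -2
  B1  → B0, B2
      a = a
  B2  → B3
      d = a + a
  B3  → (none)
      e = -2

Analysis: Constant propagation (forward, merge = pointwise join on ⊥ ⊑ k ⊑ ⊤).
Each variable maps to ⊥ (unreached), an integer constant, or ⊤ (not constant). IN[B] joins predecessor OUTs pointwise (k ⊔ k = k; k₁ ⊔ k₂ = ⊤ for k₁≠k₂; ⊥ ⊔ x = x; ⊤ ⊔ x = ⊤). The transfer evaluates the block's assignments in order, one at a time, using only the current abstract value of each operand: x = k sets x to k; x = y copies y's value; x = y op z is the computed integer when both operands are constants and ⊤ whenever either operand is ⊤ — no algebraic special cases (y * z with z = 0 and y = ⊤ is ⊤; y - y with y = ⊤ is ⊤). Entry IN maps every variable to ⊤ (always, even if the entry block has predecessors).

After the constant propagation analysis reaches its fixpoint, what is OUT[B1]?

Answer: {a: ⊤, b: -2, c: ⊤, d: ⊤, e: ⊤, f: ⊤}

Trace:
Converged values:
  B0: | IN=(all ⊤) | OUT={b:-2; rest ⊤}
  B1: | IN={b:-2; rest ⊤} | OUT={b:-2; rest ⊤}
  B2: | IN={b:-2; rest ⊤} | OUT={b:-2; rest ⊤}
  B3: | IN={b:-2; rest ⊤} | OUT={b:-2, e:-2; rest ⊤}

Merge at B1: IN[B1] = OUT[B0] = {a: ⊤, b: -2, c: ⊤, d: ⊤, e: ⊤, f: ⊤}
Applying B1's transfer function to that IN value gives OUT[B1] (row B1 above).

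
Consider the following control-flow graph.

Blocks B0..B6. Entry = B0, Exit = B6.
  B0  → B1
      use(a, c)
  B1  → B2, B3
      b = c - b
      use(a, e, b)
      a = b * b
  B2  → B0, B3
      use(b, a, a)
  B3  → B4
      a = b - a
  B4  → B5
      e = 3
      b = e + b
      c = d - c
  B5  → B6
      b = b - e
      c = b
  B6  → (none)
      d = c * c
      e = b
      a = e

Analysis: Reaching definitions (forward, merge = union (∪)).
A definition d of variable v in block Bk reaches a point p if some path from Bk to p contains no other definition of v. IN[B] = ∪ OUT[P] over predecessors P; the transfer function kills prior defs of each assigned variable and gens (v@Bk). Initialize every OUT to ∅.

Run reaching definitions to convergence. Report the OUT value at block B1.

Answer: {a@B1, b@B1}

Trace:
Per-block solution:
  B0:  IN={a@B1, b@B1}  OUT={a@B1, b@B1}
  B1:  IN={a@B1, b@B1}  OUT={a@B1, b@B1}
  B2:  IN={a@B1, b@B1}  OUT={a@B1, b@B1}
  B3:  IN={a@B1, b@B1}  OUT={a@B3, b@B1}
  B4:  IN={a@B3, b@B1}  OUT={a@B3, b@B4, c@B4, e@B4}
  B5:  IN={a@B3, b@B4, c@B4, e@B4}  OUT={a@B3, b@B5, c@B5, e@B4}
  B6:  IN={a@B3, b@B5, c@B5, e@B4}  OUT={a@B6, b@B5, c@B5, d@B6, e@B6}

Merge at B1: IN[B1] = OUT[B0] = {a@B1, b@B1}
Applying B1's transfer function to that IN value gives OUT[B1] (row B1 above).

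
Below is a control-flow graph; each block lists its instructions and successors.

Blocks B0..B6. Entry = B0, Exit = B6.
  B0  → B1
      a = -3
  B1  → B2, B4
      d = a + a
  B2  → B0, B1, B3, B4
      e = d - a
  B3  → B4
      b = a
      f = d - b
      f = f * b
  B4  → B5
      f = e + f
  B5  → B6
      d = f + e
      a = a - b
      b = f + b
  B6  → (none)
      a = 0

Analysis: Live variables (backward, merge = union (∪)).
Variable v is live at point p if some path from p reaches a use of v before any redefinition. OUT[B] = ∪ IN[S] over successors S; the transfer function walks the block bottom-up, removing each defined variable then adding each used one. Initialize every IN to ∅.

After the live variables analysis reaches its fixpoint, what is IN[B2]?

Answer: {a, b, d, f}

Derivation:
Converged values:
  B0:   IN={b, e, f}   OUT={a, b, e, f}
  B1:   IN={a, b, e, f}   OUT={a, b, d, e, f}
  B2:   IN={a, b, d, f}   OUT={a, b, d, e, f}
  B3:   IN={a, d, e}   OUT={a, b, e, f}
  B4:   IN={a, b, e, f}   OUT={a, b, e, f}
  B5:   IN={a, b, e, f}   OUT={}
  B6:   IN={}   OUT={}

Merge at B2: OUT[B2] = IN[B0] ⊔ IN[B1] ⊔ IN[B3] ⊔ IN[B4] = {a, b, d, e, f}
Applying B2's transfer function to that OUT value gives IN[B2] (row B2 above).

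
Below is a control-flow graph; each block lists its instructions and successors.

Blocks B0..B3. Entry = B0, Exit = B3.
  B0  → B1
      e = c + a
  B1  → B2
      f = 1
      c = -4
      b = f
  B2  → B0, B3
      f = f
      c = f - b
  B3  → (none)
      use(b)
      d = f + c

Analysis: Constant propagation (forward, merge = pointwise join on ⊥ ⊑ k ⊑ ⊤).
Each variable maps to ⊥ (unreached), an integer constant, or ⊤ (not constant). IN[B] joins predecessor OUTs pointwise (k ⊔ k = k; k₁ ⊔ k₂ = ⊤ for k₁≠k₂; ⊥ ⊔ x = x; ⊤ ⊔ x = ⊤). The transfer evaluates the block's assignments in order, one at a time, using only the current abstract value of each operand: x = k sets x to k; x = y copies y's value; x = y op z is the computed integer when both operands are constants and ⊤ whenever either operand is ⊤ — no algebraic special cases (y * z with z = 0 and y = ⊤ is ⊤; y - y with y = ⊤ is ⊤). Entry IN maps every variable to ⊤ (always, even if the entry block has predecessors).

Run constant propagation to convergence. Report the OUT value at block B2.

Converged values:
  B0:  IN=(all ⊤)  OUT=(all ⊤)
  B1:  IN=(all ⊤)  OUT={b:1, c:-4, f:1; rest ⊤}
  B2:  IN={b:1, c:-4, f:1; rest ⊤}  OUT={b:1, c:0, f:1; rest ⊤}
  B3:  IN={b:1, c:0, f:1; rest ⊤}  OUT={b:1, c:0, d:1, f:1; rest ⊤}

Merge at B2: IN[B2] = OUT[B1] = {a: ⊤, b: 1, c: -4, d: ⊤, e: ⊤, f: 1}
Applying B2's transfer function to that IN value gives OUT[B2] (row B2 above).

Answer: {a: ⊤, b: 1, c: 0, d: ⊤, e: ⊤, f: 1}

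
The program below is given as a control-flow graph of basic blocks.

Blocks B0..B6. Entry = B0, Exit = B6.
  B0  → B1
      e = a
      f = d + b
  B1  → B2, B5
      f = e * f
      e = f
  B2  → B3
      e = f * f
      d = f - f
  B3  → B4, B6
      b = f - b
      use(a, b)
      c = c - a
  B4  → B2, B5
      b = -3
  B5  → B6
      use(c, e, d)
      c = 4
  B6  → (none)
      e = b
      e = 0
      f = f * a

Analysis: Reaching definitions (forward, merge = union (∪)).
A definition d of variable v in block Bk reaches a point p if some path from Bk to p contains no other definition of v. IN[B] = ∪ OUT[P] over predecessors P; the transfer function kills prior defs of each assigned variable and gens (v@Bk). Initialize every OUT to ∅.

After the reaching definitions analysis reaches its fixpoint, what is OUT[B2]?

Answer: {b@B4, c@B3, d@B2, e@B2, f@B1}

Working:
Per-block solution:
  B0: | IN={} | OUT={e@B0, f@B0}
  B1: | IN={e@B0, f@B0} | OUT={e@B1, f@B1}
  B2: | IN={b@B4, c@B3, d@B2, e@B1, e@B2, f@B1} | OUT={b@B4, c@B3, d@B2, e@B2, f@B1}
  B3: | IN={b@B4, c@B3, d@B2, e@B2, f@B1} | OUT={b@B3, c@B3, d@B2, e@B2, f@B1}
  B4: | IN={b@B3, c@B3, d@B2, e@B2, f@B1} | OUT={b@B4, c@B3, d@B2, e@B2, f@B1}
  B5: | IN={b@B4, c@B3, d@B2, e@B1, e@B2, f@B1} | OUT={b@B4, c@B5, d@B2, e@B1, e@B2, f@B1}
  B6: | IN={b@B3, b@B4, c@B3, c@B5, d@B2, e@B1, e@B2, f@B1} | OUT={b@B3, b@B4, c@B3, c@B5, d@B2, e@B6, f@B6}

Merge at B2: IN[B2] = OUT[B1] ⊔ OUT[B4] = {b@B4, c@B3, d@B2, e@B1, e@B2, f@B1}
Applying B2's transfer function to that IN value gives OUT[B2] (row B2 above).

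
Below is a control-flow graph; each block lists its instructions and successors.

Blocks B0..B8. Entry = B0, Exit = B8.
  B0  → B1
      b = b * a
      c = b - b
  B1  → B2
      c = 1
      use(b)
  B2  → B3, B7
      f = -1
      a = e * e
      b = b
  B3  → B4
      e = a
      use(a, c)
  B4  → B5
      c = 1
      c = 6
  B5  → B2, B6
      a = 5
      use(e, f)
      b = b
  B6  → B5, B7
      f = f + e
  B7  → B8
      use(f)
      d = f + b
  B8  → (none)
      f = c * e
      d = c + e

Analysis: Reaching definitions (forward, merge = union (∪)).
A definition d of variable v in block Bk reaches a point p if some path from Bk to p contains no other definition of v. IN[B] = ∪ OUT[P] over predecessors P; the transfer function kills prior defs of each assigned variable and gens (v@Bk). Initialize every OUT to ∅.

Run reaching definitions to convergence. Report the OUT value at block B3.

Converged values:
  B0: | IN={} | OUT={b@B0, c@B0}
  B1: | IN={b@B0, c@B0} | OUT={b@B0, c@B1}
  B2: | IN={a@B5, b@B0, b@B5, c@B1, c@B4, e@B3, f@B2, f@B6} | OUT={a@B2, b@B2, c@B1, c@B4, e@B3, f@B2}
  B3: | IN={a@B2, b@B2, c@B1, c@B4, e@B3, f@B2} | OUT={a@B2, b@B2, c@B1, c@B4, e@B3, f@B2}
  B4: | IN={a@B2, b@B2, c@B1, c@B4, e@B3, f@B2} | OUT={a@B2, b@B2, c@B4, e@B3, f@B2}
  B5: | IN={a@B2, a@B5, b@B2, b@B5, c@B4, e@B3, f@B2, f@B6} | OUT={a@B5, b@B5, c@B4, e@B3, f@B2, f@B6}
  B6: | IN={a@B5, b@B5, c@B4, e@B3, f@B2, f@B6} | OUT={a@B5, b@B5, c@B4, e@B3, f@B6}
  B7: | IN={a@B2, a@B5, b@B2, b@B5, c@B1, c@B4, e@B3, f@B2, f@B6} | OUT={a@B2, a@B5, b@B2, b@B5, c@B1, c@B4, d@B7, e@B3, f@B2, f@B6}
  B8: | IN={a@B2, a@B5, b@B2, b@B5, c@B1, c@B4, d@B7, e@B3, f@B2, f@B6} | OUT={a@B2, a@B5, b@B2, b@B5, c@B1, c@B4, d@B8, e@B3, f@B8}

Merge at B3: IN[B3] = OUT[B2] = {a@B2, b@B2, c@B1, c@B4, e@B3, f@B2}
Applying B3's transfer function to that IN value gives OUT[B3] (row B3 above).

Answer: {a@B2, b@B2, c@B1, c@B4, e@B3, f@B2}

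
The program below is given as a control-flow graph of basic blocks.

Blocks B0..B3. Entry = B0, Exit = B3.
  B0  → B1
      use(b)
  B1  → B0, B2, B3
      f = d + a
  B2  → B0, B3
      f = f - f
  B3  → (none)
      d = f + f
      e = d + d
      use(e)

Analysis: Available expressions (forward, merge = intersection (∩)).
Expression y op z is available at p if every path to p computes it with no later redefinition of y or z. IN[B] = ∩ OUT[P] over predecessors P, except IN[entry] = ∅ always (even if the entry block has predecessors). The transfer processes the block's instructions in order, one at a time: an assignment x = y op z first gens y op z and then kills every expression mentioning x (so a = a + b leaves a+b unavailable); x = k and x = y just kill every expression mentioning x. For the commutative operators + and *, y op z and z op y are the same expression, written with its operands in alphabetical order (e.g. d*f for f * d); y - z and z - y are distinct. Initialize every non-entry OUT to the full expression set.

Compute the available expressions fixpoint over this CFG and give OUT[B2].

Answer: {a+d}

Derivation:
Per-block solution:
  B0:   IN={}   OUT={}
  B1:   IN={}   OUT={a+d}
  B2:   IN={a+d}   OUT={a+d}
  B3:   IN={a+d}   OUT={d+d, f+f}

Merge at B2: IN[B2] = OUT[B1] = {a+d}
Applying B2's transfer function to that IN value gives OUT[B2] (row B2 above).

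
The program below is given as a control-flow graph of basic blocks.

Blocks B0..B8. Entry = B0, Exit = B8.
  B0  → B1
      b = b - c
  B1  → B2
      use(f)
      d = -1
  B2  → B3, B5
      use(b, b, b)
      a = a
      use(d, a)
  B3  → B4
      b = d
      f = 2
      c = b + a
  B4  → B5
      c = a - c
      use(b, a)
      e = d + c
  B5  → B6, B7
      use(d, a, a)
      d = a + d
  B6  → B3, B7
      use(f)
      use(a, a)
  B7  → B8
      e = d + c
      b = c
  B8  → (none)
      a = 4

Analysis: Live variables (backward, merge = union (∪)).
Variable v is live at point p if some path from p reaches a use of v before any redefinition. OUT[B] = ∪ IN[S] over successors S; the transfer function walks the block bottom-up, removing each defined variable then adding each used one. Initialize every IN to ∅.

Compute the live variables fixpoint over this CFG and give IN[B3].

Fixpoint table:
  B0:   IN={a, b, c, f}   OUT={a, b, c, f}
  B1:   IN={a, b, c, f}   OUT={a, b, c, d, f}
  B2:   IN={a, b, c, d, f}   OUT={a, c, d, f}
  B3:   IN={a, d}   OUT={a, b, c, d, f}
  B4:   IN={a, b, c, d, f}   OUT={a, c, d, f}
  B5:   IN={a, c, d, f}   OUT={a, c, d, f}
  B6:   IN={a, c, d, f}   OUT={a, c, d}
  B7:   IN={c, d}   OUT={}
  B8:   IN={}   OUT={}

Merge at B3: OUT[B3] = IN[B4] = {a, b, c, d, f}
Applying B3's transfer function to that OUT value gives IN[B3] (row B3 above).

Answer: {a, d}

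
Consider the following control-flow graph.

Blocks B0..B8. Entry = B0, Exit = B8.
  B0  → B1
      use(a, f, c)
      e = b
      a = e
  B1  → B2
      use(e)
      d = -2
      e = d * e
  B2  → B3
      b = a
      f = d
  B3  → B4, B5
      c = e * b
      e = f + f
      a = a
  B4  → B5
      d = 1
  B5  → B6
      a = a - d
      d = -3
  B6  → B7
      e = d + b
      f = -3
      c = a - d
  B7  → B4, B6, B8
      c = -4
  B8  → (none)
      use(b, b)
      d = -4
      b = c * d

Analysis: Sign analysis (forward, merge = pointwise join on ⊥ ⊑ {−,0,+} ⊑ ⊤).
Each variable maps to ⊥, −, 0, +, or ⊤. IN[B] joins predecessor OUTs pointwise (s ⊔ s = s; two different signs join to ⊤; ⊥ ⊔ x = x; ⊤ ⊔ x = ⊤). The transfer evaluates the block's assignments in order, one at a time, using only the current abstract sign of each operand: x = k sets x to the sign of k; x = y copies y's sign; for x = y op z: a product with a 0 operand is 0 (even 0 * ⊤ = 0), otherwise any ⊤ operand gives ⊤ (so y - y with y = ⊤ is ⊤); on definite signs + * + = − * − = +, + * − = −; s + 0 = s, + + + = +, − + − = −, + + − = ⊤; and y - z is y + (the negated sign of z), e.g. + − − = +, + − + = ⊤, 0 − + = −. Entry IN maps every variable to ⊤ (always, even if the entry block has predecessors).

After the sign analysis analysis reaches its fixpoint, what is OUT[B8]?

Answer: {a: ⊤, b: +, c: -, d: -, e: ⊤, f: -}

Working:
Per-block solution:
  B0: | IN=(all ⊤) | OUT=(all ⊤)
  B1: | IN=(all ⊤) | OUT={d:-; rest ⊤}
  B2: | IN={d:-; rest ⊤} | OUT={d:-, f:-; rest ⊤}
  B3: | IN={d:-, f:-; rest ⊤} | OUT={d:-, e:-, f:-; rest ⊤}
  B4: | IN={d:-, f:-; rest ⊤} | OUT={d:+, f:-; rest ⊤}
  B5: | IN={f:-; rest ⊤} | OUT={d:-, f:-; rest ⊤}
  B6: | IN={d:-, f:-; rest ⊤} | OUT={d:-, f:-; rest ⊤}
  B7: | IN={d:-, f:-; rest ⊤} | OUT={c:-, d:-, f:-; rest ⊤}
  B8: | IN={c:-, d:-, f:-; rest ⊤} | OUT={b:+, c:-, d:-, f:-; rest ⊤}

Merge at B8: IN[B8] = OUT[B7] = {a: ⊤, b: ⊤, c: -, d: -, e: ⊤, f: -}
Applying B8's transfer function to that IN value gives OUT[B8] (row B8 above).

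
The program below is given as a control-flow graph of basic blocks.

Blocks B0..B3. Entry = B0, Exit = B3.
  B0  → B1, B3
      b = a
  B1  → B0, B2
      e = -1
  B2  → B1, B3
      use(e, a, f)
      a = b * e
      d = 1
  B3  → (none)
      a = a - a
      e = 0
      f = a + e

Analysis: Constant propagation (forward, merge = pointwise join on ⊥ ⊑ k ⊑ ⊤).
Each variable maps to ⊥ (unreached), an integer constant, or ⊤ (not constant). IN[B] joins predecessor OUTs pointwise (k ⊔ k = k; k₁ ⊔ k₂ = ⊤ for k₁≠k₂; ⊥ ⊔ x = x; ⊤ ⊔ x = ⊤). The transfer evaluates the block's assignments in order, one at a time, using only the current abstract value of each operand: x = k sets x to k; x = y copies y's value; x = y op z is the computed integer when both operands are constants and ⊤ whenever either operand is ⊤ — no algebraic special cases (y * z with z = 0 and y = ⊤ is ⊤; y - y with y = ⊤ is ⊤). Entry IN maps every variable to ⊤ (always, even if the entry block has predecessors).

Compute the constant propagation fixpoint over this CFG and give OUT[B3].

Per-block solution:
  B0:   IN=(all ⊤)   OUT=(all ⊤)
  B1:   IN=(all ⊤)   OUT={e:-1; rest ⊤}
  B2:   IN={e:-1; rest ⊤}   OUT={d:1, e:-1; rest ⊤}
  B3:   IN=(all ⊤)   OUT={e:0; rest ⊤}

Merge at B3: IN[B3] = OUT[B0] ⊔ OUT[B2] = {a: ⊤, b: ⊤, c: ⊤, d: ⊤, e: ⊤, f: ⊤}
Applying B3's transfer function to that IN value gives OUT[B3] (row B3 above).

Answer: {a: ⊤, b: ⊤, c: ⊤, d: ⊤, e: 0, f: ⊤}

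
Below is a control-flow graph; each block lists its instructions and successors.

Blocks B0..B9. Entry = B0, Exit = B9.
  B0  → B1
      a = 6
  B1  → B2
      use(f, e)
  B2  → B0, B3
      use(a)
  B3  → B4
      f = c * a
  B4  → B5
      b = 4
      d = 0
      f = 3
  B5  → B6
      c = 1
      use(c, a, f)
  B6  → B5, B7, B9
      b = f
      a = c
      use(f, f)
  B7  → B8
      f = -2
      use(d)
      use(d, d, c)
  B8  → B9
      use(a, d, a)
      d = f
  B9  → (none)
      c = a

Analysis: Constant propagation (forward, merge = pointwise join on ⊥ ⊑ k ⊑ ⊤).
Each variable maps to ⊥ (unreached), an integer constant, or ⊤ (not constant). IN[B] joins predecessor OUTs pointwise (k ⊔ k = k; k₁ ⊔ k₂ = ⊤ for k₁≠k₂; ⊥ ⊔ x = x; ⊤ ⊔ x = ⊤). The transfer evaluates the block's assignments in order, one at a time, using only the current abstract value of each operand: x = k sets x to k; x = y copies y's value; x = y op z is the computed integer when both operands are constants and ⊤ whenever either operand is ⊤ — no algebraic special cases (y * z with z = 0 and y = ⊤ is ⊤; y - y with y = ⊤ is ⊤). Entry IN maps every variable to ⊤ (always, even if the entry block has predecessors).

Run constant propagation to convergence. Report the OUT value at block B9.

Converged values:
  B0: | IN=(all ⊤) | OUT={a:6; rest ⊤}
  B1: | IN={a:6; rest ⊤} | OUT={a:6; rest ⊤}
  B2: | IN={a:6; rest ⊤} | OUT={a:6; rest ⊤}
  B3: | IN={a:6; rest ⊤} | OUT={a:6; rest ⊤}
  B4: | IN={a:6; rest ⊤} | OUT={a:6, b:4, d:0, f:3; rest ⊤}
  B5: | IN={d:0, f:3; rest ⊤} | OUT={c:1, d:0, f:3; rest ⊤}
  B6: | IN={c:1, d:0, f:3; rest ⊤} | OUT={a:1, b:3, c:1, d:0, f:3; rest ⊤}
  B7: | IN={a:1, b:3, c:1, d:0, f:3; rest ⊤} | OUT={a:1, b:3, c:1, d:0, f:-2; rest ⊤}
  B8: | IN={a:1, b:3, c:1, d:0, f:-2; rest ⊤} | OUT={a:1, b:3, c:1, d:-2, f:-2; rest ⊤}
  B9: | IN={a:1, b:3, c:1; rest ⊤} | OUT={a:1, b:3, c:1; rest ⊤}

Merge at B9: IN[B9] = OUT[B6] ⊔ OUT[B8] = {a: 1, b: 3, c: 1, d: ⊤, e: ⊤, f: ⊤}
Applying B9's transfer function to that IN value gives OUT[B9] (row B9 above).

Answer: {a: 1, b: 3, c: 1, d: ⊤, e: ⊤, f: ⊤}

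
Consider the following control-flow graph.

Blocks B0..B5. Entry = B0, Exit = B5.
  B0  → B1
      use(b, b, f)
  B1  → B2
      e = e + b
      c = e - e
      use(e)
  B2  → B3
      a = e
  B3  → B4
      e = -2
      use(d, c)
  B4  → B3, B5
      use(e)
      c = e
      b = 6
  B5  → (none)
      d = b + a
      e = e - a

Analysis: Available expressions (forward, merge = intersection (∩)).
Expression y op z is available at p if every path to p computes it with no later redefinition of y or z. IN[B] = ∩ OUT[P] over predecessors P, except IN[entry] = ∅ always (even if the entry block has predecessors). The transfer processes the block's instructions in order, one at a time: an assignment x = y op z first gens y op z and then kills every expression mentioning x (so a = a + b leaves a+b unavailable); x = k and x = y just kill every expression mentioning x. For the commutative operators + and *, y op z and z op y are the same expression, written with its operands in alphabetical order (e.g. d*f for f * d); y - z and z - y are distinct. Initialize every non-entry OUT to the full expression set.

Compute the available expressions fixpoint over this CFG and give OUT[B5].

Answer: {a+b}

Working:
Fixpoint table:
  B0:   IN={}   OUT={}
  B1:   IN={}   OUT={e-e}
  B2:   IN={e-e}   OUT={e-e}
  B3:   IN={}   OUT={}
  B4:   IN={}   OUT={}
  B5:   IN={}   OUT={a+b}

Merge at B5: IN[B5] = OUT[B4] = {}
Applying B5's transfer function to that IN value gives OUT[B5] (row B5 above).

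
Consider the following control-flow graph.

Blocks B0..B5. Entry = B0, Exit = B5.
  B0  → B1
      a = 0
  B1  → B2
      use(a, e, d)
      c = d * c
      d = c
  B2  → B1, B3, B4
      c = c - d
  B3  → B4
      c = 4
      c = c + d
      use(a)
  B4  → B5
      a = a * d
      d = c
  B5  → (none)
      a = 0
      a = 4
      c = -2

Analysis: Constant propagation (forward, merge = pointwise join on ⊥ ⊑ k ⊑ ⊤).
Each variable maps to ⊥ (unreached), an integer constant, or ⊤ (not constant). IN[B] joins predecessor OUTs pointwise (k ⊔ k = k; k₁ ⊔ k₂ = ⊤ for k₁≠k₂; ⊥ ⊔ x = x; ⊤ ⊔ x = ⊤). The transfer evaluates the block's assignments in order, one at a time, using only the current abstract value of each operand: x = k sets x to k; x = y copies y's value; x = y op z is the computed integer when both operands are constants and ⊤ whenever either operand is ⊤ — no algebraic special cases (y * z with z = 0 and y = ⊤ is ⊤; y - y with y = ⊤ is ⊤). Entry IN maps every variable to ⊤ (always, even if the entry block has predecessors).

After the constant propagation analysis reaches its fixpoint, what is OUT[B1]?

Converged values:
  B0: | IN=(all ⊤) | OUT={a:0; rest ⊤}
  B1: | IN={a:0; rest ⊤} | OUT={a:0; rest ⊤}
  B2: | IN={a:0; rest ⊤} | OUT={a:0; rest ⊤}
  B3: | IN={a:0; rest ⊤} | OUT={a:0; rest ⊤}
  B4: | IN={a:0; rest ⊤} | OUT=(all ⊤)
  B5: | IN=(all ⊤) | OUT={a:4, c:-2; rest ⊤}

Merge at B1: IN[B1] = OUT[B0] ⊔ OUT[B2] = {a: 0, b: ⊤, c: ⊤, d: ⊤, e: ⊤, f: ⊤}
Applying B1's transfer function to that IN value gives OUT[B1] (row B1 above).

Answer: {a: 0, b: ⊤, c: ⊤, d: ⊤, e: ⊤, f: ⊤}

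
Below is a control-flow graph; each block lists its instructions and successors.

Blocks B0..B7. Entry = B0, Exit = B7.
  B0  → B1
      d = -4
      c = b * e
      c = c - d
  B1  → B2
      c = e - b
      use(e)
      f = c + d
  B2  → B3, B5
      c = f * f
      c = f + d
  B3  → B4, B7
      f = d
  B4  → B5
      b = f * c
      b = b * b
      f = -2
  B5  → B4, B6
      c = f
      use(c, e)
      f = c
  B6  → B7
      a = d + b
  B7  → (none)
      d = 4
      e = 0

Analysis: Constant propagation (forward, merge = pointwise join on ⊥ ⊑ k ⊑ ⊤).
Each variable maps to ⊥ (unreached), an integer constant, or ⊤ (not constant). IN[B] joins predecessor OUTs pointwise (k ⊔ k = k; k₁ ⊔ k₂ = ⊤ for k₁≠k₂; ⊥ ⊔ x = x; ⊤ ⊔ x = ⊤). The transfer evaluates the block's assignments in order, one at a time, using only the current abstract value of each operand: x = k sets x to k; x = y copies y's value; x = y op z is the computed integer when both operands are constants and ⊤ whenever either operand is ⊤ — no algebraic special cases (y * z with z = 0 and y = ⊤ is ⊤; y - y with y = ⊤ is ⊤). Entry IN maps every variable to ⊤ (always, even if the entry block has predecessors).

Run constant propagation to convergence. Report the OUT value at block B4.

Converged values:
  B0:   IN=(all ⊤)   OUT={d:-4; rest ⊤}
  B1:   IN={d:-4; rest ⊤}   OUT={d:-4; rest ⊤}
  B2:   IN={d:-4; rest ⊤}   OUT={d:-4; rest ⊤}
  B3:   IN={d:-4; rest ⊤}   OUT={d:-4, f:-4; rest ⊤}
  B4:   IN={d:-4; rest ⊤}   OUT={d:-4, f:-2; rest ⊤}
  B5:   IN={d:-4; rest ⊤}   OUT={d:-4; rest ⊤}
  B6:   IN={d:-4; rest ⊤}   OUT={d:-4; rest ⊤}
  B7:   IN={d:-4; rest ⊤}   OUT={d:4, e:0; rest ⊤}

Merge at B4: IN[B4] = OUT[B3] ⊔ OUT[B5] = {a: ⊤, b: ⊤, c: ⊤, d: -4, e: ⊤, f: ⊤}
Applying B4's transfer function to that IN value gives OUT[B4] (row B4 above).

Answer: {a: ⊤, b: ⊤, c: ⊤, d: -4, e: ⊤, f: -2}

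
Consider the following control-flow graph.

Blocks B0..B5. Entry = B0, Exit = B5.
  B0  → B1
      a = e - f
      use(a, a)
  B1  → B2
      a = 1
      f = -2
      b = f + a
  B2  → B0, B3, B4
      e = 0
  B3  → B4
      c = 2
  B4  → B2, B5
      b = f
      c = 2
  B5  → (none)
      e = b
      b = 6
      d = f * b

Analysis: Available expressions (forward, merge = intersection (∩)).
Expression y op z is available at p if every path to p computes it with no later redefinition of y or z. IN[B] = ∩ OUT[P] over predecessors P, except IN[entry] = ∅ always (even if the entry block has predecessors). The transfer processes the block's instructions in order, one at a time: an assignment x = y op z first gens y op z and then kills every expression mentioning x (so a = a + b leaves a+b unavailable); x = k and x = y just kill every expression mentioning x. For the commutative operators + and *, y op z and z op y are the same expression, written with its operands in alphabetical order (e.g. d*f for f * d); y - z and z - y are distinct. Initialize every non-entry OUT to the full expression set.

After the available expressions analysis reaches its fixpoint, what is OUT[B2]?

Answer: {a+f}

Working:
Converged values:
  B0: | IN={} | OUT={e-f}
  B1: | IN={e-f} | OUT={a+f}
  B2: | IN={a+f} | OUT={a+f}
  B3: | IN={a+f} | OUT={a+f}
  B4: | IN={a+f} | OUT={a+f}
  B5: | IN={a+f} | OUT={a+f, b*f}

Merge at B2: IN[B2] = OUT[B1] ∩ OUT[B4] = {a+f}
Applying B2's transfer function to that IN value gives OUT[B2] (row B2 above).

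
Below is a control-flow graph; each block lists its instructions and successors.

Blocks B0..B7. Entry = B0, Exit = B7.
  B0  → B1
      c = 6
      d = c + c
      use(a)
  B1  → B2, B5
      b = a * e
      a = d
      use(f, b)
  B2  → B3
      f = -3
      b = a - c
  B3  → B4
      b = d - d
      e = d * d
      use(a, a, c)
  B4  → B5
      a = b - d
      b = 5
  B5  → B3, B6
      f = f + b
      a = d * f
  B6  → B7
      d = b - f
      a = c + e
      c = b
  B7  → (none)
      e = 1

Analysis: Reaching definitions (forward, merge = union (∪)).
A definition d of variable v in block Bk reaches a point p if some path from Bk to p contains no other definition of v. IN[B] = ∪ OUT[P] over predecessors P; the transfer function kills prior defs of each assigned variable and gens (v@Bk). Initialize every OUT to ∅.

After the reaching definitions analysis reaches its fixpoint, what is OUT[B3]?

Answer: {a@B1, a@B5, b@B3, c@B0, d@B0, e@B3, f@B2, f@B5}

Derivation:
Converged values:
  B0: | IN={} | OUT={c@B0, d@B0}
  B1: | IN={c@B0, d@B0} | OUT={a@B1, b@B1, c@B0, d@B0}
  B2: | IN={a@B1, b@B1, c@B0, d@B0} | OUT={a@B1, b@B2, c@B0, d@B0, f@B2}
  B3: | IN={a@B1, a@B5, b@B1, b@B2, b@B4, c@B0, d@B0, e@B3, f@B2, f@B5} | OUT={a@B1, a@B5, b@B3, c@B0, d@B0, e@B3, f@B2, f@B5}
  B4: | IN={a@B1, a@B5, b@B3, c@B0, d@B0, e@B3, f@B2, f@B5} | OUT={a@B4, b@B4, c@B0, d@B0, e@B3, f@B2, f@B5}
  B5: | IN={a@B1, a@B4, b@B1, b@B4, c@B0, d@B0, e@B3, f@B2, f@B5} | OUT={a@B5, b@B1, b@B4, c@B0, d@B0, e@B3, f@B5}
  B6: | IN={a@B5, b@B1, b@B4, c@B0, d@B0, e@B3, f@B5} | OUT={a@B6, b@B1, b@B4, c@B6, d@B6, e@B3, f@B5}
  B7: | IN={a@B6, b@B1, b@B4, c@B6, d@B6, e@B3, f@B5} | OUT={a@B6, b@B1, b@B4, c@B6, d@B6, e@B7, f@B5}

Merge at B3: IN[B3] = OUT[B2] ⊔ OUT[B5] = {a@B1, a@B5, b@B1, b@B2, b@B4, c@B0, d@B0, e@B3, f@B2, f@B5}
Applying B3's transfer function to that IN value gives OUT[B3] (row B3 above).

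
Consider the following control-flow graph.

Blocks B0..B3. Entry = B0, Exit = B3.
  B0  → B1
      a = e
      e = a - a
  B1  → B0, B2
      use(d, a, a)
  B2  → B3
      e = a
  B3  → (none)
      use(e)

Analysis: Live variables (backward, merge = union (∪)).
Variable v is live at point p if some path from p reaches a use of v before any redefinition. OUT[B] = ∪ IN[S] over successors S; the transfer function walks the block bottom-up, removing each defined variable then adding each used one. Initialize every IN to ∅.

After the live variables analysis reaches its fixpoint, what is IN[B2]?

Answer: {a}

Working:
Per-block solution:
  B0:   IN={d, e}   OUT={a, d, e}
  B1:   IN={a, d, e}   OUT={a, d, e}
  B2:   IN={a}   OUT={e}
  B3:   IN={e}   OUT={}

Merge at B2: OUT[B2] = IN[B3] = {e}
Applying B2's transfer function to that OUT value gives IN[B2] (row B2 above).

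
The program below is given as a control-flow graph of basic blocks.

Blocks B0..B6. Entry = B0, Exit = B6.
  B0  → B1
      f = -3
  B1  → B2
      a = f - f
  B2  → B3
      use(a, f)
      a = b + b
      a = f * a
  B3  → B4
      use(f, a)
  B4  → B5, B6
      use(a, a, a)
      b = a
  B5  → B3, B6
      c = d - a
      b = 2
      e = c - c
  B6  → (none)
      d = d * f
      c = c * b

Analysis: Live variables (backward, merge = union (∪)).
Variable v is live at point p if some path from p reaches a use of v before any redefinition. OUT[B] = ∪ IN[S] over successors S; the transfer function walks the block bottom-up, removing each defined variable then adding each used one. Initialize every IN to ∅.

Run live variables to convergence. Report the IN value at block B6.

Answer: {b, c, d, f}

Working:
Per-block solution:
  B0: | IN={b, c, d} | OUT={b, c, d, f}
  B1: | IN={b, c, d, f} | OUT={a, b, c, d, f}
  B2: | IN={a, b, c, d, f} | OUT={a, c, d, f}
  B3: | IN={a, c, d, f} | OUT={a, c, d, f}
  B4: | IN={a, c, d, f} | OUT={a, b, c, d, f}
  B5: | IN={a, d, f} | OUT={a, b, c, d, f}
  B6: | IN={b, c, d, f} | OUT={}

B6 is the boundary node: OUT[B6] = {}
Applying B6's transfer function to that OUT value gives IN[B6] (row B6 above).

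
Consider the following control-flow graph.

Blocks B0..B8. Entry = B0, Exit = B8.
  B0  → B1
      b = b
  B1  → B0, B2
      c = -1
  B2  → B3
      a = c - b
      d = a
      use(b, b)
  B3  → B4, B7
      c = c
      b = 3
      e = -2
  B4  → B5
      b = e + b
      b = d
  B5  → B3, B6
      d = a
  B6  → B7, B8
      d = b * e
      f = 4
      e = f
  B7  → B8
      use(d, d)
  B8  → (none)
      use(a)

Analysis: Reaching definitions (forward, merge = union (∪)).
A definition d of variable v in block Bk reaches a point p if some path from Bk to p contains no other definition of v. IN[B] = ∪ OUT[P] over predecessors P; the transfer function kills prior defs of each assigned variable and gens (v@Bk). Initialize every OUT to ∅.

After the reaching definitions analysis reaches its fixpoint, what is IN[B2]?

Fixpoint table:
  B0: | IN={b@B0, c@B1} | OUT={b@B0, c@B1}
  B1: | IN={b@B0, c@B1} | OUT={b@B0, c@B1}
  B2: | IN={b@B0, c@B1} | OUT={a@B2, b@B0, c@B1, d@B2}
  B3: | IN={a@B2, b@B0, b@B4, c@B1, c@B3, d@B2, d@B5, e@B3} | OUT={a@B2, b@B3, c@B3, d@B2, d@B5, e@B3}
  B4: | IN={a@B2, b@B3, c@B3, d@B2, d@B5, e@B3} | OUT={a@B2, b@B4, c@B3, d@B2, d@B5, e@B3}
  B5: | IN={a@B2, b@B4, c@B3, d@B2, d@B5, e@B3} | OUT={a@B2, b@B4, c@B3, d@B5, e@B3}
  B6: | IN={a@B2, b@B4, c@B3, d@B5, e@B3} | OUT={a@B2, b@B4, c@B3, d@B6, e@B6, f@B6}
  B7: | IN={a@B2, b@B3, b@B4, c@B3, d@B2, d@B5, d@B6, e@B3, e@B6, f@B6} | OUT={a@B2, b@B3, b@B4, c@B3, d@B2, d@B5, d@B6, e@B3, e@B6, f@B6}
  B8: | IN={a@B2, b@B3, b@B4, c@B3, d@B2, d@B5, d@B6, e@B3, e@B6, f@B6} | OUT={a@B2, b@B3, b@B4, c@B3, d@B2, d@B5, d@B6, e@B3, e@B6, f@B6}

Merge at B2: IN[B2] = OUT[B1] = {b@B0, c@B1}

Answer: {b@B0, c@B1}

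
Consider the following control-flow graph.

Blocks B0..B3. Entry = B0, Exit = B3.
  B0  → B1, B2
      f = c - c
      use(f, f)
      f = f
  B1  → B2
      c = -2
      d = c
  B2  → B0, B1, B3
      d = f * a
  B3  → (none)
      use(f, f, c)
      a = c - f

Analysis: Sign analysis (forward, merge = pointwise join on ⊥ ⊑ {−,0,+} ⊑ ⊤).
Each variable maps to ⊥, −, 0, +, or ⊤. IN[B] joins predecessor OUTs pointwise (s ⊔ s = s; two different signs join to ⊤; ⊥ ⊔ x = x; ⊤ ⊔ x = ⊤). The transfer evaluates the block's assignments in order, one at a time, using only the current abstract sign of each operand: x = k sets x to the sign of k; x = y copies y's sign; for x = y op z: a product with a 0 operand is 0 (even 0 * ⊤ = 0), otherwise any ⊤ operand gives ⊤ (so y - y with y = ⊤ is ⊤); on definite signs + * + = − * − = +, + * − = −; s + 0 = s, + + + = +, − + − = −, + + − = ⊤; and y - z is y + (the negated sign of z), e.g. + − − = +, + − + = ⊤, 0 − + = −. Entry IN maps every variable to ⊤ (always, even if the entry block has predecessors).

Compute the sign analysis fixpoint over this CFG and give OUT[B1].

Converged values:
  B0:   IN=(all ⊤)   OUT=(all ⊤)
  B1:   IN=(all ⊤)   OUT={c:-, d:-; rest ⊤}
  B2:   IN=(all ⊤)   OUT=(all ⊤)
  B3:   IN=(all ⊤)   OUT=(all ⊤)

Merge at B1: IN[B1] = OUT[B0] ⊔ OUT[B2] = {a: ⊤, b: ⊤, c: ⊤, d: ⊤, e: ⊤, f: ⊤}
Applying B1's transfer function to that IN value gives OUT[B1] (row B1 above).

Answer: {a: ⊤, b: ⊤, c: -, d: -, e: ⊤, f: ⊤}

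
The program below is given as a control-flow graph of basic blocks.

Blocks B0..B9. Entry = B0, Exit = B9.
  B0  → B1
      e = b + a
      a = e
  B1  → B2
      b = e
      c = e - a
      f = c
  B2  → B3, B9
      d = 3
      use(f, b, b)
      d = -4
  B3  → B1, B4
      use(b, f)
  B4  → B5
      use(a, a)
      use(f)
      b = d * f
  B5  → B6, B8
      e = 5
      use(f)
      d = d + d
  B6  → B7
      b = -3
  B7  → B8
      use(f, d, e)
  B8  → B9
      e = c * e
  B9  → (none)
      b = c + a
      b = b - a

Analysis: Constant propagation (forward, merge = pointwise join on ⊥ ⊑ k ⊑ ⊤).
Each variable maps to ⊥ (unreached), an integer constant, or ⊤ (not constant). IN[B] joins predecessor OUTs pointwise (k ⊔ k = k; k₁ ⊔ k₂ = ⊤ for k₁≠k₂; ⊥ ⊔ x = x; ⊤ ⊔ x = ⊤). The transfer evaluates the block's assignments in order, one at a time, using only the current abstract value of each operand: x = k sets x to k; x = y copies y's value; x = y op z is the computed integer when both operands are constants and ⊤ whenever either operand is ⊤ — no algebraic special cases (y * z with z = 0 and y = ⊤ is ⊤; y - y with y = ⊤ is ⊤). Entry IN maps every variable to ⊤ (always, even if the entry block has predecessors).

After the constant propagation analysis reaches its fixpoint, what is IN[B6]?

Converged values:
  B0:  IN=(all ⊤)  OUT=(all ⊤)
  B1:  IN=(all ⊤)  OUT=(all ⊤)
  B2:  IN=(all ⊤)  OUT={d:-4; rest ⊤}
  B3:  IN={d:-4; rest ⊤}  OUT={d:-4; rest ⊤}
  B4:  IN={d:-4; rest ⊤}  OUT={d:-4; rest ⊤}
  B5:  IN={d:-4; rest ⊤}  OUT={d:-8, e:5; rest ⊤}
  B6:  IN={d:-8, e:5; rest ⊤}  OUT={b:-3, d:-8, e:5; rest ⊤}
  B7:  IN={b:-3, d:-8, e:5; rest ⊤}  OUT={b:-3, d:-8, e:5; rest ⊤}
  B8:  IN={d:-8, e:5; rest ⊤}  OUT={d:-8; rest ⊤}
  B9:  IN=(all ⊤)  OUT=(all ⊤)

Merge at B6: IN[B6] = OUT[B5] = {a: ⊤, b: ⊤, c: ⊤, d: -8, e: 5, f: ⊤}

Answer: {a: ⊤, b: ⊤, c: ⊤, d: -8, e: 5, f: ⊤}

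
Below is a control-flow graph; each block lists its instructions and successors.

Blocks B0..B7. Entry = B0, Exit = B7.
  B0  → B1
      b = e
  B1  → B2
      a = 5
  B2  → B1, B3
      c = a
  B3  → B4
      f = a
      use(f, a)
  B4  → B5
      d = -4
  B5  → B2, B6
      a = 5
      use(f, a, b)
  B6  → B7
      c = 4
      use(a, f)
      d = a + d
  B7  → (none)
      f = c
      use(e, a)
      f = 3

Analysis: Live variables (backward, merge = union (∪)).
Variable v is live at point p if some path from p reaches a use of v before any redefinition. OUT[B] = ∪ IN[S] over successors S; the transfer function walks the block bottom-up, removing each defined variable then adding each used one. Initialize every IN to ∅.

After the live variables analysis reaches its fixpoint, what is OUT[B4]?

Fixpoint table:
  B0: | IN={e} | OUT={b, e}
  B1: | IN={b, e} | OUT={a, b, e}
  B2: | IN={a, b, e} | OUT={a, b, e}
  B3: | IN={a, b, e} | OUT={b, e, f}
  B4: | IN={b, e, f} | OUT={b, d, e, f}
  B5: | IN={b, d, e, f} | OUT={a, b, d, e, f}
  B6: | IN={a, d, e, f} | OUT={a, c, e}
  B7: | IN={a, c, e} | OUT={}

Merge at B4: OUT[B4] = IN[B5] = {b, d, e, f}

Answer: {b, d, e, f}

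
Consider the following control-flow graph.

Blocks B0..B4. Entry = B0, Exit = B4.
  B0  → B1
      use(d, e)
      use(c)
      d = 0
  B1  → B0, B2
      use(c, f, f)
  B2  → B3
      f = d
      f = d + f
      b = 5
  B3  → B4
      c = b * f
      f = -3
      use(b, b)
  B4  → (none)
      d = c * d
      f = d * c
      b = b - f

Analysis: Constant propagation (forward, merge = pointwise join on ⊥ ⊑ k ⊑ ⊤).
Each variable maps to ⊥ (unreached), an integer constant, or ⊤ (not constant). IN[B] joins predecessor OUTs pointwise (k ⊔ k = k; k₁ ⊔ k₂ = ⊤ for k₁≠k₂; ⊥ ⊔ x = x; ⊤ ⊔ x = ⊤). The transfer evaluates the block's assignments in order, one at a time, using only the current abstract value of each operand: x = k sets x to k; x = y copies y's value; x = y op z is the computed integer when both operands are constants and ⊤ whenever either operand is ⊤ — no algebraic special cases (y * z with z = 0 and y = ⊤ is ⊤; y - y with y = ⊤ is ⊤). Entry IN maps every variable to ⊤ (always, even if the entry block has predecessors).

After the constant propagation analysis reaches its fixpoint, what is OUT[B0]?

Answer: {a: ⊤, b: ⊤, c: ⊤, d: 0, e: ⊤, f: ⊤}

Derivation:
Fixpoint table:
  B0:  IN=(all ⊤)  OUT={d:0; rest ⊤}
  B1:  IN={d:0; rest ⊤}  OUT={d:0; rest ⊤}
  B2:  IN={d:0; rest ⊤}  OUT={b:5, d:0, f:0; rest ⊤}
  B3:  IN={b:5, d:0, f:0; rest ⊤}  OUT={b:5, c:0, d:0, f:-3; rest ⊤}
  B4:  IN={b:5, c:0, d:0, f:-3; rest ⊤}  OUT={b:5, c:0, d:0, f:0; rest ⊤}

Merge at B0 (entry node, so the boundary value (all ⊤) is joined with the incoming edge(s)): IN[B0] = (all ⊤) ⊔ OUT[B1] = {a: ⊤, b: ⊤, c: ⊤, d: ⊤, e: ⊤, f: ⊤}
Applying B0's transfer function to that IN value gives OUT[B0] (row B0 above).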